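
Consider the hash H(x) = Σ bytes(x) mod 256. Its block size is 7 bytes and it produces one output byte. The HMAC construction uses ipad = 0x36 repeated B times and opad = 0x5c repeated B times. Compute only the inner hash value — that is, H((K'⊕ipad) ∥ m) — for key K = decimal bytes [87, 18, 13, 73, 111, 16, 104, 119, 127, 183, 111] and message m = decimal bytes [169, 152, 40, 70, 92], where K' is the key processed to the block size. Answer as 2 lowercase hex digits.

Key decimal bytes [87, 18, 13, 73, 111, 16, 104, 119, 127, 183, 111] = 57 12 0d 49 6f 10 68 77 7f b7 6f is 11 bytes > B = 7, so hash it first: H(key) = c2, then zero-pad to 7 bytes: K' = c2 00 00 00 00 00 00.
K' ⊕ ipad = f4 36 36 36 36 36 36.
Inner input = f4 36 36 36 36 36 36 ∥ a9 98 28 46 5c.
Inner hash: sum = 244+54+54+54+54+54+54+169+152+40+70+92 = 1091; mod 256 = 67 → 43.

43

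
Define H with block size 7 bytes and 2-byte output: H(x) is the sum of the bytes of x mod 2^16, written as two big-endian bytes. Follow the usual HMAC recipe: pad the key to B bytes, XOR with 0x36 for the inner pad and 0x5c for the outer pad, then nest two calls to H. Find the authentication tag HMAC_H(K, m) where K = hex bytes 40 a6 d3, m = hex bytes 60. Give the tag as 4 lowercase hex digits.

033b

Key hex bytes 40 a6 d3 is 3 bytes ≤ B = 7; zero-pad to 7 bytes: K' = 40 a6 d3 00 00 00 00.
K' ⊕ ipad = 76 90 e5 36 36 36 36.  K' ⊕ opad = 1c fa 8f 5c 5c 5c 5c.
Inner input = (K'⊕ipad) ∥ m = 76 90 e5 36 36 36 36 ∥ 60.
Inner hash: sum = 118+144+229+54+54+54+54+96 = 803 → 03 23.
Outer input = (K'⊕opad) ∥ inner = 1c fa 8f 5c 5c 5c 5c ∥ 03 23.
Outer hash (tag): sum = 28+250+143+92+92+92+92+3+35 = 827 → 03 3b.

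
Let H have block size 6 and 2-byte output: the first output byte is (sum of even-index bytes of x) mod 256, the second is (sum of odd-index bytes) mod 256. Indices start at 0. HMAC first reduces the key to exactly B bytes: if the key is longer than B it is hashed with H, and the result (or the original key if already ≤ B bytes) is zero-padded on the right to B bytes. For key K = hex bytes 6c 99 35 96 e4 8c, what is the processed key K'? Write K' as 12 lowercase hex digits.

Key hex bytes 6c 99 35 96 e4 8c is exactly B = 6 bytes: K' = 6c 99 35 96 e4 8c.

6c993596e48c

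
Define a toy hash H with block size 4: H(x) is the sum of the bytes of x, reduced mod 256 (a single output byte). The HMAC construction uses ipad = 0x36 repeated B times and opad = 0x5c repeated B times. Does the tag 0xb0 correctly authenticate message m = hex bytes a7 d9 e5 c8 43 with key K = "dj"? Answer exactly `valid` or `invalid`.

valid

Key "dj" = 64 6a is 2 bytes ≤ B = 4; zero-pad to 4 bytes: K' = 64 6a 00 00.
K' ⊕ ipad = 52 5c 36 36; K' ⊕ opad = 38 36 5c 5c.
Inner hash: sum = 82+92+54+54+167+217+229+200+67 = 1162; mod 256 = 138 → 8a.
Outer hash (recomputed tag): sum = 56+54+92+92+138 = 432; mod 256 = 176 → b0.
Recomputed tag = b0; claimed = b0 → match.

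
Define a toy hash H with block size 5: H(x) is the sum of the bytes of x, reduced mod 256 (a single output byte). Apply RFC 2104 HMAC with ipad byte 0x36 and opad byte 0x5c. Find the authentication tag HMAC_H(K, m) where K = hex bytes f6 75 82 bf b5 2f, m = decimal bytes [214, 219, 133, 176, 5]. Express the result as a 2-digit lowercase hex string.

a5

Key hex bytes f6 75 82 bf b5 2f is 6 bytes > B = 5, so hash it first: H(key) = 90, then zero-pad to 5 bytes: K' = 90 00 00 00 00.
K' ⊕ ipad = a6 36 36 36 36.  K' ⊕ opad = cc 5c 5c 5c 5c.
Inner input = (K'⊕ipad) ∥ m = a6 36 36 36 36 ∥ d6 db 85 b0 05.
Inner hash: sum = 166+54+54+54+54+214+219+133+176+5 = 1129; mod 256 = 105 → 69.
Outer input = (K'⊕opad) ∥ inner = cc 5c 5c 5c 5c ∥ 69.
Outer hash (tag): sum = 204+92+92+92+92+105 = 677; mod 256 = 165 → a5.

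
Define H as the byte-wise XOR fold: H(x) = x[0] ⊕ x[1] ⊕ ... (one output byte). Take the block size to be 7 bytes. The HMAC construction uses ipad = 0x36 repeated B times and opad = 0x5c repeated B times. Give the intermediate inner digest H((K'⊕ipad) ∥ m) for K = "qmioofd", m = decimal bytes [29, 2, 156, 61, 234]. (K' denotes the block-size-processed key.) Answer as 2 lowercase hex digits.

15

Key "qmioofd" = 71 6d 69 6f 6f 66 64 is exactly B = 7 bytes: K' = 71 6d 69 6f 6f 66 64.
K' ⊕ ipad = 47 5b 5f 59 59 50 52.
Inner input = 47 5b 5f 59 59 50 52 ∥ 1d 02 9c 3d ea.
Inner hash: XOR 47⊕5b⊕5f⊕59⊕59⊕50⊕52⊕1d⊕02⊕9c⊕3d⊕ea = 15.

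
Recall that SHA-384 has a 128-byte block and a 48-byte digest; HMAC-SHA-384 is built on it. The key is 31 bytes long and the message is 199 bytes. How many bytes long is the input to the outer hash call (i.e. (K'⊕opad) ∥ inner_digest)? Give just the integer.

Key is 31 ≤ 128 bytes, zero-padded: |K'| = 128.
Outer input = (K'⊕opad) ∥ H(inner) → 128 + 48 = 176 bytes.

176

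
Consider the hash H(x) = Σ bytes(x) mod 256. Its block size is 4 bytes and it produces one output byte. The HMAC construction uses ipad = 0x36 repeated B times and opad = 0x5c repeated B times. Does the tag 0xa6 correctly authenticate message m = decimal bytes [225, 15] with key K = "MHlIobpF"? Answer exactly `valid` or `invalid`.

Key "MHlIobpF" = 4d 48 6c 49 6f 62 70 46 is 8 bytes > B = 4, so hash it first: H(key) = d1, then zero-pad to 4 bytes: K' = d1 00 00 00.
K' ⊕ ipad = e7 36 36 36; K' ⊕ opad = 8d 5c 5c 5c.
Inner hash: sum = 231+54+54+54+225+15 = 633; mod 256 = 121 → 79.
Outer hash (recomputed tag): sum = 141+92+92+92+121 = 538; mod 256 = 26 → 1a.
Recomputed tag = 1a; claimed = a6 → mismatch.

invalid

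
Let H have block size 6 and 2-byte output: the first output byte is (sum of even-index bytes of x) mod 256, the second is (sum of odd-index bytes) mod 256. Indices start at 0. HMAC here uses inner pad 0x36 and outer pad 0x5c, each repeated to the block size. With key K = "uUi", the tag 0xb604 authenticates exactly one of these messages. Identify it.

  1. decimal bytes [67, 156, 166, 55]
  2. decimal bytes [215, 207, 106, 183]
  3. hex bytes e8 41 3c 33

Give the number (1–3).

Key "uUi" = 75 55 69 is 3 bytes ≤ B = 6; zero-pad to 6 bytes: K' = 75 55 69 00 00 00.
K' ⊕ ipad = 43 63 5f 36 36 36; K' ⊕ opad = 29 09 35 5c 5c 5c.
m1: inner = H(43 63 5f 36 36 36 43 9c a6 37) = c1 a2; tag = H(29 09 35 5c 5c 5c c1 a2) = 7b63
m2: inner = H(43 63 5f 36 36 36 d7 cf 6a b7) = 19 55; tag = H(29 09 35 5c 5c 5c 19 55) = d316
m3: inner = H(43 63 5f 36 36 36 e8 41 3c 33) = fc 43; tag = H(29 09 35 5c 5c 5c fc 43) = b604 ← matches

3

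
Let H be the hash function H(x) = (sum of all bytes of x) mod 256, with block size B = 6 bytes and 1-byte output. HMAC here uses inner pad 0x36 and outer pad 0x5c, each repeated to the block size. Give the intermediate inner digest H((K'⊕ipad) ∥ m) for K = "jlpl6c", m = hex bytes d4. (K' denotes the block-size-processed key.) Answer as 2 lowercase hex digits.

7f

Key "jlpl6c" = 6a 6c 70 6c 36 63 is exactly B = 6 bytes: K' = 6a 6c 70 6c 36 63.
K' ⊕ ipad = 5c 5a 46 5a 00 55.
Inner input = 5c 5a 46 5a 00 55 ∥ d4.
Inner hash: sum = 92+90+70+90+0+85+212 = 639; mod 256 = 127 → 7f.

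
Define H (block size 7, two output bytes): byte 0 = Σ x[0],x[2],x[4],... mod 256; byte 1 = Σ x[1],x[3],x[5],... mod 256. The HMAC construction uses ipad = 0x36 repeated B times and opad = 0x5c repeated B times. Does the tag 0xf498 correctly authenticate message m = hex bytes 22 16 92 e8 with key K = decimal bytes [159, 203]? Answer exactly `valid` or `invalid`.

valid

Key decimal bytes [159, 203] = 9f cb is 2 bytes ≤ B = 7; zero-pad to 7 bytes: K' = 9f cb 00 00 00 00 00.
K' ⊕ ipad = a9 fd 36 36 36 36 36; K' ⊕ opad = c3 97 5c 5c 5c 5c 5c.
Inner hash: even-index sum = 585 mod 256 = 73; odd-index sum = 541 mod 256 = 29 → 49 1d.
Outer hash (recomputed tag): even-index sum = 500 mod 256 = 244; odd-index sum = 408 mod 256 = 152 → f4 98.
Recomputed tag = f498; claimed = f498 → match.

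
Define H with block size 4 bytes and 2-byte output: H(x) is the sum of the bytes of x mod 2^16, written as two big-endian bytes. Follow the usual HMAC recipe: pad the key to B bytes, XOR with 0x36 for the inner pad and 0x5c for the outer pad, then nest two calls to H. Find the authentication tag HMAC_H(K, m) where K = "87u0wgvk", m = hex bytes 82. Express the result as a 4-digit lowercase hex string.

01ae

Key "87u0wgvk" = 38 37 75 30 77 67 76 6b is 8 bytes > B = 4, so hash it first: H(key) = 02 d3, then zero-pad to 4 bytes: K' = 02 d3 00 00.
K' ⊕ ipad = 34 e5 36 36.  K' ⊕ opad = 5e 8f 5c 5c.
Inner input = (K'⊕ipad) ∥ m = 34 e5 36 36 ∥ 82.
Inner hash: sum = 52+229+54+54+130 = 519 → 02 07.
Outer input = (K'⊕opad) ∥ inner = 5e 8f 5c 5c ∥ 02 07.
Outer hash (tag): sum = 94+143+92+92+2+7 = 430 → 01 ae.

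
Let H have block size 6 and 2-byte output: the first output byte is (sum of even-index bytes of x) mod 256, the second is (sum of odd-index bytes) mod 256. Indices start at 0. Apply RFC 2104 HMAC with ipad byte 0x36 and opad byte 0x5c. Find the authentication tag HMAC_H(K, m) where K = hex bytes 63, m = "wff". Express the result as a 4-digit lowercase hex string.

951c

Key hex bytes 63 is 1 byte ≤ B = 6; zero-pad to 6 bytes: K' = 63 00 00 00 00 00.
K' ⊕ ipad = 55 36 36 36 36 36.  K' ⊕ opad = 3f 5c 5c 5c 5c 5c.
Inner input = (K'⊕ipad) ∥ m = 55 36 36 36 36 36 ∥ 77 66 66.
Inner hash: even-index sum = 414 mod 256 = 158; odd-index sum = 264 mod 256 = 8 → 9e 08.
Outer input = (K'⊕opad) ∥ inner = 3f 5c 5c 5c 5c 5c ∥ 9e 08.
Outer hash (tag): even-index sum = 405 mod 256 = 149; odd-index sum = 284 mod 256 = 28 → 95 1c.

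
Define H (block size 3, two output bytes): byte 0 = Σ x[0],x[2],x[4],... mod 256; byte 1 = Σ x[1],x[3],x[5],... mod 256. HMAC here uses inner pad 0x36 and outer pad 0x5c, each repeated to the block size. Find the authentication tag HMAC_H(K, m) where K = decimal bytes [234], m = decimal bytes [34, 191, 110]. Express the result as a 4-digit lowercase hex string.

Key decimal bytes [234] = ea is 1 byte ≤ B = 3; zero-pad to 3 bytes: K' = ea 00 00.
K' ⊕ ipad = dc 36 36.  K' ⊕ opad = b6 5c 5c.
Inner input = (K'⊕ipad) ∥ m = dc 36 36 ∥ 22 bf 6e.
Inner hash: even-index sum = 465 mod 256 = 209; odd-index sum = 198 mod 256 = 198 → d1 c6.
Outer input = (K'⊕opad) ∥ inner = b6 5c 5c ∥ d1 c6.
Outer hash (tag): even-index sum = 472 mod 256 = 216; odd-index sum = 301 mod 256 = 45 → d8 2d.

d82d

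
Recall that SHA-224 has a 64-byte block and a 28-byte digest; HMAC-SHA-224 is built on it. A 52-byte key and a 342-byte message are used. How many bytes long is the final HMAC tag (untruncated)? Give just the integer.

The tag is one SHA-224 digest: 28 bytes.

28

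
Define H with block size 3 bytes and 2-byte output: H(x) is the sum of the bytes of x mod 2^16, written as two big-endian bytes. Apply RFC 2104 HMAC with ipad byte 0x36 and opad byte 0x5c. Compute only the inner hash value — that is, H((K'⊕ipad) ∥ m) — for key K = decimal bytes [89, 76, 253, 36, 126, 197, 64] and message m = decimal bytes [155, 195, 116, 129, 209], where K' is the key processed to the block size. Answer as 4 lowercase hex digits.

040e

Key decimal bytes [89, 76, 253, 36, 126, 197, 64] = 59 4c fd 24 7e c5 40 is 7 bytes > B = 3, so hash it first: H(key) = 03 49, then zero-pad to 3 bytes: K' = 03 49 00.
K' ⊕ ipad = 35 7f 36.
Inner input = 35 7f 36 ∥ 9b c3 74 81 d1.
Inner hash: sum = 53+127+54+155+195+116+129+209 = 1038 → 04 0e.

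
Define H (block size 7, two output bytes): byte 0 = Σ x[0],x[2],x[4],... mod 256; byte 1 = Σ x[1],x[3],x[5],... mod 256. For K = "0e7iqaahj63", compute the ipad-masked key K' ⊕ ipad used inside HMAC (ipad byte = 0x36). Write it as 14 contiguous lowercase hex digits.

e0fb3636363636

Key "0e7iqaahj63" = 30 65 37 69 71 61 61 68 6a 36 33 is 11 bytes > B = 7, so hash it first: H(key) = d6 cd, then zero-pad to 7 bytes: K' = d6 cd 00 00 00 00 00.
XOR each byte with 0x36: d6⊕36=e0, cd⊕36=fb, 00⊕36=36, 00⊕36=36, 00⊕36=36, 00⊕36=36, 00⊕36=36.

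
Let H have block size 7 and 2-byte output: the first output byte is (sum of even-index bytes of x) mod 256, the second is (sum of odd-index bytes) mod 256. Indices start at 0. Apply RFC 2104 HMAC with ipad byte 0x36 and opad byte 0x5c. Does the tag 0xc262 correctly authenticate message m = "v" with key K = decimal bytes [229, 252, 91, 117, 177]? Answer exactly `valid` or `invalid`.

Key decimal bytes [229, 252, 91, 117, 177] = e5 fc 5b 75 b1 is 5 bytes ≤ B = 7; zero-pad to 7 bytes: K' = e5 fc 5b 75 b1 00 00.
K' ⊕ ipad = d3 ca 6d 43 87 36 36; K' ⊕ opad = b9 a0 07 29 ed 5c 5c.
Inner hash: even-index sum = 509 mod 256 = 253; odd-index sum = 441 mod 256 = 185 → fd b9.
Outer hash (recomputed tag): even-index sum = 706 mod 256 = 194; odd-index sum = 546 mod 256 = 34 → c2 22.
Recomputed tag = c222; claimed = c262 → mismatch.

invalid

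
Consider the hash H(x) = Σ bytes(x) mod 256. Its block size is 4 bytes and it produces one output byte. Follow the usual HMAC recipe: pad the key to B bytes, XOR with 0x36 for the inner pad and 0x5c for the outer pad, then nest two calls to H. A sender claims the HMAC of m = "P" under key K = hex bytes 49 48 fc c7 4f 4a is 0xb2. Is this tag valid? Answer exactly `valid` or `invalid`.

Key hex bytes 49 48 fc c7 4f 4a is 6 bytes > B = 4, so hash it first: H(key) = ed, then zero-pad to 4 bytes: K' = ed 00 00 00.
K' ⊕ ipad = db 36 36 36; K' ⊕ opad = b1 5c 5c 5c.
Inner hash: sum = 219+54+54+54+80 = 461; mod 256 = 205 → cd.
Outer hash (recomputed tag): sum = 177+92+92+92+205 = 658; mod 256 = 146 → 92.
Recomputed tag = 92; claimed = b2 → mismatch.

invalid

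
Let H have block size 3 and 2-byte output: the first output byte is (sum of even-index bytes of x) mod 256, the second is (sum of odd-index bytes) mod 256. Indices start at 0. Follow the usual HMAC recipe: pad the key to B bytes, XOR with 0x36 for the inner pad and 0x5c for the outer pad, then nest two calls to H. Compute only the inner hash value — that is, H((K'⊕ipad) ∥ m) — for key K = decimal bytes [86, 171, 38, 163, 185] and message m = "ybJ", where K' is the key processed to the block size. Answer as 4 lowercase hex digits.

Key decimal bytes [86, 171, 38, 163, 185] = 56 ab 26 a3 b9 is 5 bytes > B = 3, so hash it first: H(key) = 35 4e, then zero-pad to 3 bytes: K' = 35 4e 00.
K' ⊕ ipad = 03 78 36.
Inner input = 03 78 36 ∥ 79 62 4a.
Inner hash: even-index sum = 155 mod 256 = 155; odd-index sum = 315 mod 256 = 59 → 9b 3b.

9b3b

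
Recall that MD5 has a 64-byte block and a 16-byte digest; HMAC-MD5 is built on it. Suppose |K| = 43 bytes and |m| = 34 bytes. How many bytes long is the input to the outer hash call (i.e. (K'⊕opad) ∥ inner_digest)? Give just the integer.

80

Key is 43 ≤ 64 bytes, zero-padded: |K'| = 64.
Outer input = (K'⊕opad) ∥ H(inner) → 64 + 16 = 80 bytes.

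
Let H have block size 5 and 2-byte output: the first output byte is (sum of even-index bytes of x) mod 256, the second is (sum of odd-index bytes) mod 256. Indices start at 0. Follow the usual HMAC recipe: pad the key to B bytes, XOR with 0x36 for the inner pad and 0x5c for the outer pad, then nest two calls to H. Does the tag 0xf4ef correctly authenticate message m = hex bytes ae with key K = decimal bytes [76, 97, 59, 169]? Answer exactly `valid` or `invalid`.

Key decimal bytes [76, 97, 59, 169] = 4c 61 3b a9 is 4 bytes ≤ B = 5; zero-pad to 5 bytes: K' = 4c 61 3b a9 00.
K' ⊕ ipad = 7a 57 0d 9f 36; K' ⊕ opad = 10 3d 67 f5 5c.
Inner hash: even-index sum = 189 mod 256 = 189; odd-index sum = 420 mod 256 = 164 → bd a4.
Outer hash (recomputed tag): even-index sum = 375 mod 256 = 119; odd-index sum = 495 mod 256 = 239 → 77 ef.
Recomputed tag = 77ef; claimed = f4ef → mismatch.

invalid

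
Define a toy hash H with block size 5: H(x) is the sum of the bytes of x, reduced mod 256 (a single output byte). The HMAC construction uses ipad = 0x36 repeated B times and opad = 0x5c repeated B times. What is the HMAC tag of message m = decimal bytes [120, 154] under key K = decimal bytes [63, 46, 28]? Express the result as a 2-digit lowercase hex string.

Key decimal bytes [63, 46, 28] = 3f 2e 1c is 3 bytes ≤ B = 5; zero-pad to 5 bytes: K' = 3f 2e 1c 00 00.
K' ⊕ ipad = 09 18 2a 36 36.  K' ⊕ opad = 63 72 40 5c 5c.
Inner input = (K'⊕ipad) ∥ m = 09 18 2a 36 36 ∥ 78 9a.
Inner hash: sum = 9+24+42+54+54+120+154 = 457; mod 256 = 201 → c9.
Outer input = (K'⊕opad) ∥ inner = 63 72 40 5c 5c ∥ c9.
Outer hash (tag): sum = 99+114+64+92+92+201 = 662; mod 256 = 150 → 96.

96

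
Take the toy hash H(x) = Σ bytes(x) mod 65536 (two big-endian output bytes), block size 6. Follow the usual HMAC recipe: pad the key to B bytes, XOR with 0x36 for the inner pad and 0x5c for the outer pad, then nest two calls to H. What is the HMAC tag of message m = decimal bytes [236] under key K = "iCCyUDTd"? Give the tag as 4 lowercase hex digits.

Key "iCCyUDTd" = 69 43 43 79 55 44 54 64 is 8 bytes > B = 6, so hash it first: H(key) = 02 b9, then zero-pad to 6 bytes: K' = 02 b9 00 00 00 00.
K' ⊕ ipad = 34 8f 36 36 36 36.  K' ⊕ opad = 5e e5 5c 5c 5c 5c.
Inner input = (K'⊕ipad) ∥ m = 34 8f 36 36 36 36 ∥ ec.
Inner hash: sum = 52+143+54+54+54+54+236 = 647 → 02 87.
Outer input = (K'⊕opad) ∥ inner = 5e e5 5c 5c 5c 5c ∥ 02 87.
Outer hash (tag): sum = 94+229+92+92+92+92+2+135 = 828 → 03 3c.

033c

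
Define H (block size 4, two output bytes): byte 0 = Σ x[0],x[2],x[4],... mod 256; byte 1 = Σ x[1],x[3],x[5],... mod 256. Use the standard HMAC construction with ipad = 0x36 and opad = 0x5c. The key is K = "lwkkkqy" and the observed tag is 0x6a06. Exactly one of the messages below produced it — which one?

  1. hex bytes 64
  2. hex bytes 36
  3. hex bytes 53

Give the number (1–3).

Key "lwkkkqy" = 6c 77 6b 6b 6b 71 79 is 7 bytes > B = 4, so hash it first: H(key) = bb 53, then zero-pad to 4 bytes: K' = bb 53 00 00.
K' ⊕ ipad = 8d 65 36 36; K' ⊕ opad = e7 0f 5c 5c.
m1: inner = H(8d 65 36 36 64) = 27 9b; tag = H(e7 0f 5c 5c 27 9b) = 6a06 ← matches
m2: inner = H(8d 65 36 36 36) = f9 9b; tag = H(e7 0f 5c 5c f9 9b) = 3c06
m3: inner = H(8d 65 36 36 53) = 16 9b; tag = H(e7 0f 5c 5c 16 9b) = 5906

1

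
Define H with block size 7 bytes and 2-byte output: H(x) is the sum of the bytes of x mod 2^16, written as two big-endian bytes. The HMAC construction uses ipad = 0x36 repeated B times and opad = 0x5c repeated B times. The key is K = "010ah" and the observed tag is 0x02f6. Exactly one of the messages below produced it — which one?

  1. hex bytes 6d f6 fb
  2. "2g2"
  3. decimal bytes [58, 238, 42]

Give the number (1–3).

Key "010ah" = 30 31 30 61 68 is 5 bytes ≤ B = 7; zero-pad to 7 bytes: K' = 30 31 30 61 68 00 00.
K' ⊕ ipad = 06 07 06 57 5e 36 36; K' ⊕ opad = 6c 6d 6c 3d 34 5c 5c.
m1: inner = H(06 07 06 57 5e 36 36 6d f6 fb) = 03 92; tag = H(6c 6d 6c 3d 34 5c 5c 03 92) = 0303
m2: inner = H(06 07 06 57 5e 36 36 32 67 32) = 01 ff; tag = H(6c 6d 6c 3d 34 5c 5c 01 ff) = 036e
m3: inner = H(06 07 06 57 5e 36 36 3a ee 2a) = 02 86; tag = H(6c 6d 6c 3d 34 5c 5c 02 86) = 02f6 ← matches

3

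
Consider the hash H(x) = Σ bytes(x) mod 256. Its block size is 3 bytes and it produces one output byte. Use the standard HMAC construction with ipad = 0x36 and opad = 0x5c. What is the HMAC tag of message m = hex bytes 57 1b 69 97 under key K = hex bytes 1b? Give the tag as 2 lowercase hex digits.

0a

Key hex bytes 1b is 1 byte ≤ B = 3; zero-pad to 3 bytes: K' = 1b 00 00.
K' ⊕ ipad = 2d 36 36.  K' ⊕ opad = 47 5c 5c.
Inner input = (K'⊕ipad) ∥ m = 2d 36 36 ∥ 57 1b 69 97.
Inner hash: sum = 45+54+54+87+27+105+151 = 523; mod 256 = 11 → 0b.
Outer input = (K'⊕opad) ∥ inner = 47 5c 5c ∥ 0b.
Outer hash (tag): sum = 71+92+92+11 = 266; mod 256 = 10 → 0a.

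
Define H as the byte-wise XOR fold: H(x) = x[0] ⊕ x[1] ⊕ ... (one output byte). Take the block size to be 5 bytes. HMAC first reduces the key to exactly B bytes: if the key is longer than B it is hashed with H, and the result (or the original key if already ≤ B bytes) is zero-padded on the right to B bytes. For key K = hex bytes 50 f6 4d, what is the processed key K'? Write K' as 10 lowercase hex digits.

50f64d0000

Key hex bytes 50 f6 4d is 3 bytes ≤ B = 5; zero-pad to 5 bytes: K' = 50 f6 4d 00 00.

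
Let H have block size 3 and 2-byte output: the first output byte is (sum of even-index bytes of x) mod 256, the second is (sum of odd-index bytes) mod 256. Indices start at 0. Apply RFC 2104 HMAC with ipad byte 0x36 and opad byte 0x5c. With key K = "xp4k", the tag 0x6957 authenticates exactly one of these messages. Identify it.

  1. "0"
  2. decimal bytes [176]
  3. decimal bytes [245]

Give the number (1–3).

Key "xp4k" = 78 70 34 6b is 4 bytes > B = 3, so hash it first: H(key) = ac db, then zero-pad to 3 bytes: K' = ac db 00.
K' ⊕ ipad = 9a ed 36; K' ⊕ opad = f0 87 5c.
m1: inner = H(9a ed 36 30) = d0 1d; tag = H(f0 87 5c d0 1d) = 6957 ← matches
m2: inner = H(9a ed 36 b0) = d0 9d; tag = H(f0 87 5c d0 9d) = e957
m3: inner = H(9a ed 36 f5) = d0 e2; tag = H(f0 87 5c d0 e2) = 2e57

1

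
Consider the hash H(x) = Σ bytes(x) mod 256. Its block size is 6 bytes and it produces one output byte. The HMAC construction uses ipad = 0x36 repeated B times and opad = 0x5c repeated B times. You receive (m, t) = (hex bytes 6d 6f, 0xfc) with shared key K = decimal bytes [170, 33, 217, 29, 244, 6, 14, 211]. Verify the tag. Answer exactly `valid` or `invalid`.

invalid

Key decimal bytes [170, 33, 217, 29, 244, 6, 14, 211] = aa 21 d9 1d f4 06 0e d3 is 8 bytes > B = 6, so hash it first: H(key) = 9c, then zero-pad to 6 bytes: K' = 9c 00 00 00 00 00.
K' ⊕ ipad = aa 36 36 36 36 36; K' ⊕ opad = c0 5c 5c 5c 5c 5c.
Inner hash: sum = 170+54+54+54+54+54+109+111 = 660; mod 256 = 148 → 94.
Outer hash (recomputed tag): sum = 192+92+92+92+92+92+148 = 800; mod 256 = 32 → 20.
Recomputed tag = 20; claimed = fc → mismatch.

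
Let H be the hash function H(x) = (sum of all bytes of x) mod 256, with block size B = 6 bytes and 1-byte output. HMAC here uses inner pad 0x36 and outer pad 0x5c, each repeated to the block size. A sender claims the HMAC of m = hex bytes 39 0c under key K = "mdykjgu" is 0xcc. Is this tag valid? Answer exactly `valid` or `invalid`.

invalid

Key "mdykjgu" = 6d 64 79 6b 6a 67 75 is 7 bytes > B = 6, so hash it first: H(key) = fb, then zero-pad to 6 bytes: K' = fb 00 00 00 00 00.
K' ⊕ ipad = cd 36 36 36 36 36; K' ⊕ opad = a7 5c 5c 5c 5c 5c.
Inner hash: sum = 205+54+54+54+54+54+57+12 = 544; mod 256 = 32 → 20.
Outer hash (recomputed tag): sum = 167+92+92+92+92+92+32 = 659; mod 256 = 147 → 93.
Recomputed tag = 93; claimed = cc → mismatch.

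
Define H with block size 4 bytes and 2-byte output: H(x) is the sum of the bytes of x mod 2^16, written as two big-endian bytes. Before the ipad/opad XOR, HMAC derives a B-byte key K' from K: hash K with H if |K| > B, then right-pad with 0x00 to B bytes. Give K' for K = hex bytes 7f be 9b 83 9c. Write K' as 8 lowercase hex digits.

02f70000

|K| = 5 > B = 4, so first hash the key.
H(K): sum = 127+190+155+131+156 = 759 → 02 f7.
Zero-pad H(K) = 02 f7 to 4 bytes: K' = 02 f7 00 00.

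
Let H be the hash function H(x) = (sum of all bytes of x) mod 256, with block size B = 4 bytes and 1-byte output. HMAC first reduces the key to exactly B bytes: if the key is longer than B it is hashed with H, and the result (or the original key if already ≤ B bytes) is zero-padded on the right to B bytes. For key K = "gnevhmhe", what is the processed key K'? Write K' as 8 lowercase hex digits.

|K| = 8 > B = 4, so first hash the key.
H(K): sum = 103+110+101+118+104+109+104+101 = 850; mod 256 = 82 → 52.
Zero-pad H(K) = 52 to 4 bytes: K' = 52 00 00 00.

52000000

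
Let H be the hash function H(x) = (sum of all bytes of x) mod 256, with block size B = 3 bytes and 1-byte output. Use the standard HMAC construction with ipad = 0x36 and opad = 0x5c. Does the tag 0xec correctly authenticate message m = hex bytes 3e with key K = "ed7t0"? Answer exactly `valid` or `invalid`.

valid

Key "ed7t0" = 65 64 37 74 30 is 5 bytes > B = 3, so hash it first: H(key) = a4, then zero-pad to 3 bytes: K' = a4 00 00.
K' ⊕ ipad = 92 36 36; K' ⊕ opad = f8 5c 5c.
Inner hash: sum = 146+54+54+62 = 316; mod 256 = 60 → 3c.
Outer hash (recomputed tag): sum = 248+92+92+60 = 492; mod 256 = 236 → ec.
Recomputed tag = ec; claimed = ec → match.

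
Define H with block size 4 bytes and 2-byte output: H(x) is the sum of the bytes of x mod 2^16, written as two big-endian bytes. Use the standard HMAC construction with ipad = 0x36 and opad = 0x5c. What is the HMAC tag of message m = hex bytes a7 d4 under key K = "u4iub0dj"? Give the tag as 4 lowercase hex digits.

02bf

Key "u4iub0dj" = 75 34 69 75 62 30 64 6a is 8 bytes > B = 4, so hash it first: H(key) = 02 e7, then zero-pad to 4 bytes: K' = 02 e7 00 00.
K' ⊕ ipad = 34 d1 36 36.  K' ⊕ opad = 5e bb 5c 5c.
Inner input = (K'⊕ipad) ∥ m = 34 d1 36 36 ∥ a7 d4.
Inner hash: sum = 52+209+54+54+167+212 = 748 → 02 ec.
Outer input = (K'⊕opad) ∥ inner = 5e bb 5c 5c ∥ 02 ec.
Outer hash (tag): sum = 94+187+92+92+2+236 = 703 → 02 bf.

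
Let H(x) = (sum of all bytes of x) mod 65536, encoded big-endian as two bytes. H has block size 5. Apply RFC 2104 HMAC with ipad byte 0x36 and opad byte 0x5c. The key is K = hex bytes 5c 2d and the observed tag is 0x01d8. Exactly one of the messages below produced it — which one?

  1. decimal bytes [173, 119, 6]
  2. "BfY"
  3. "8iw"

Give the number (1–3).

1

Key hex bytes 5c 2d is 2 bytes ≤ B = 5; zero-pad to 5 bytes: K' = 5c 2d 00 00 00.
K' ⊕ ipad = 6a 1b 36 36 36; K' ⊕ opad = 00 71 5c 5c 5c.
m1: inner = H(6a 1b 36 36 36 ad 77 06) = 02 51; tag = H(00 71 5c 5c 5c 02 51) = 01d8 ← matches
m2: inner = H(6a 1b 36 36 36 42 66 59) = 02 28; tag = H(00 71 5c 5c 5c 02 28) = 01af
m3: inner = H(6a 1b 36 36 36 38 69 77) = 02 3f; tag = H(00 71 5c 5c 5c 02 3f) = 01c6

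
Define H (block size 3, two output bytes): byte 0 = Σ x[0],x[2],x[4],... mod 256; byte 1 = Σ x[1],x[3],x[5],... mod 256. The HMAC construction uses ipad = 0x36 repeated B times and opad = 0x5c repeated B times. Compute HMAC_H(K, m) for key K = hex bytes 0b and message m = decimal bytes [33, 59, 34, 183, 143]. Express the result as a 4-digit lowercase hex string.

Key hex bytes 0b is 1 byte ≤ B = 3; zero-pad to 3 bytes: K' = 0b 00 00.
K' ⊕ ipad = 3d 36 36.  K' ⊕ opad = 57 5c 5c.
Inner input = (K'⊕ipad) ∥ m = 3d 36 36 ∥ 21 3b 22 b7 8f.
Inner hash: even-index sum = 357 mod 256 = 101; odd-index sum = 264 mod 256 = 8 → 65 08.
Outer input = (K'⊕opad) ∥ inner = 57 5c 5c ∥ 65 08.
Outer hash (tag): even-index sum = 187 mod 256 = 187; odd-index sum = 193 mod 256 = 193 → bb c1.

bbc1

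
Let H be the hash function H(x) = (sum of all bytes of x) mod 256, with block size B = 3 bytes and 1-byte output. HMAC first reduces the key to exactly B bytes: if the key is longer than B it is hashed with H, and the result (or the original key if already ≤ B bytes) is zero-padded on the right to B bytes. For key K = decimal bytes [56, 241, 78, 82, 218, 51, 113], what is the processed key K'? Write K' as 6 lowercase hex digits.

470000

|K| = 7 > B = 3, so first hash the key.
H(K): sum = 56+241+78+82+218+51+113 = 839; mod 256 = 71 → 47.
Zero-pad H(K) = 47 to 3 bytes: K' = 47 00 00.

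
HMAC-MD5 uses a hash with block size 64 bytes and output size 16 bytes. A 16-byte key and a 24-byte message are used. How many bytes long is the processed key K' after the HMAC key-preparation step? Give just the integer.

Key is 16 ≤ 64 bytes, zero-padded: |K'| = 64.

64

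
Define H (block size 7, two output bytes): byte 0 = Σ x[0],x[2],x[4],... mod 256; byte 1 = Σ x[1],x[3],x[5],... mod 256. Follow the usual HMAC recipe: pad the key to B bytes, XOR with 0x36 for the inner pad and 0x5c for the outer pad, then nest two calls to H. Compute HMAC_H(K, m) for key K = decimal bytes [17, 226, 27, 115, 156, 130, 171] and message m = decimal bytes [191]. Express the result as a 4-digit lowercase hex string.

d766

Key decimal bytes [17, 226, 27, 115, 156, 130, 171] = 11 e2 1b 73 9c 82 ab is exactly B = 7 bytes: K' = 11 e2 1b 73 9c 82 ab.
K' ⊕ ipad = 27 d4 2d 45 aa b4 9d.  K' ⊕ opad = 4d be 47 2f c0 de f7.
Inner input = (K'⊕ipad) ∥ m = 27 d4 2d 45 aa b4 9d ∥ bf.
Inner hash: even-index sum = 411 mod 256 = 155; odd-index sum = 652 mod 256 = 140 → 9b 8c.
Outer input = (K'⊕opad) ∥ inner = 4d be 47 2f c0 de f7 ∥ 9b 8c.
Outer hash (tag): even-index sum = 727 mod 256 = 215; odd-index sum = 614 mod 256 = 102 → d7 66.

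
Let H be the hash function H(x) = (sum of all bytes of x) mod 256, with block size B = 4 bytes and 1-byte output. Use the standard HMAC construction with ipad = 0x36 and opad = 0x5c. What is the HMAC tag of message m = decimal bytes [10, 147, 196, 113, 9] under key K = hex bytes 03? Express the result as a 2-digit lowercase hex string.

Key hex bytes 03 is 1 byte ≤ B = 4; zero-pad to 4 bytes: K' = 03 00 00 00.
K' ⊕ ipad = 35 36 36 36.  K' ⊕ opad = 5f 5c 5c 5c.
Inner input = (K'⊕ipad) ∥ m = 35 36 36 36 ∥ 0a 93 c4 71 09.
Inner hash: sum = 53+54+54+54+10+147+196+113+9 = 690; mod 256 = 178 → b2.
Outer input = (K'⊕opad) ∥ inner = 5f 5c 5c 5c ∥ b2.
Outer hash (tag): sum = 95+92+92+92+178 = 549; mod 256 = 37 → 25.

25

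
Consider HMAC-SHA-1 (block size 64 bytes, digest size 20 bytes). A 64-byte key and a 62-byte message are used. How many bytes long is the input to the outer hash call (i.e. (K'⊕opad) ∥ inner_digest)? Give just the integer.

Key is 64 ≤ 64 bytes, zero-padded: |K'| = 64.
Outer input = (K'⊕opad) ∥ H(inner) → 64 + 20 = 84 bytes.

84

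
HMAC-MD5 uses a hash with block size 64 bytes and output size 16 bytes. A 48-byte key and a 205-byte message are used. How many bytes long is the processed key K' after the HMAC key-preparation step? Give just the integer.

Key is 48 ≤ 64 bytes, zero-padded: |K'| = 64.

64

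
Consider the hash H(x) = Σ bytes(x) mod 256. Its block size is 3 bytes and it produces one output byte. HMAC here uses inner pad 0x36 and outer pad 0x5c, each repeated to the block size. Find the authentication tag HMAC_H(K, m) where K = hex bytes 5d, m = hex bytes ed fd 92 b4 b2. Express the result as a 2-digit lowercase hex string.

72

Key hex bytes 5d is 1 byte ≤ B = 3; zero-pad to 3 bytes: K' = 5d 00 00.
K' ⊕ ipad = 6b 36 36.  K' ⊕ opad = 01 5c 5c.
Inner input = (K'⊕ipad) ∥ m = 6b 36 36 ∥ ed fd 92 b4 b2.
Inner hash: sum = 107+54+54+237+253+146+180+178 = 1209; mod 256 = 185 → b9.
Outer input = (K'⊕opad) ∥ inner = 01 5c 5c ∥ b9.
Outer hash (tag): sum = 1+92+92+185 = 370; mod 256 = 114 → 72.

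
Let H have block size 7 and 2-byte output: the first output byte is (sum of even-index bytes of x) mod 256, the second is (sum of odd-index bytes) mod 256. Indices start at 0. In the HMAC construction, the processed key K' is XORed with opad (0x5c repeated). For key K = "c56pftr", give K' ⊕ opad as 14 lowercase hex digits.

Key "c56pftr" = 63 35 36 70 66 74 72 is exactly B = 7 bytes: K' = 63 35 36 70 66 74 72.
XOR each byte with 0x5c: 63⊕5c=3f, 35⊕5c=69, 36⊕5c=6a, 70⊕5c=2c, 66⊕5c=3a, 74⊕5c=28, 72⊕5c=2e.

3f696a2c3a282e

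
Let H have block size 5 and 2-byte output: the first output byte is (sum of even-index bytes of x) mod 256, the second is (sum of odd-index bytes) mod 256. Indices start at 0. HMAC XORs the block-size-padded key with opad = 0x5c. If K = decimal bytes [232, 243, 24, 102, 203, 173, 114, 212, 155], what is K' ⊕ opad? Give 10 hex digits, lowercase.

84865c5c5c

Key decimal bytes [232, 243, 24, 102, 203, 173, 114, 212, 155] = e8 f3 18 66 cb ad 72 d4 9b is 9 bytes > B = 5, so hash it first: H(key) = d8 da, then zero-pad to 5 bytes: K' = d8 da 00 00 00.
XOR each byte with 0x5c: d8⊕5c=84, da⊕5c=86, 00⊕5c=5c, 00⊕5c=5c, 00⊕5c=5c.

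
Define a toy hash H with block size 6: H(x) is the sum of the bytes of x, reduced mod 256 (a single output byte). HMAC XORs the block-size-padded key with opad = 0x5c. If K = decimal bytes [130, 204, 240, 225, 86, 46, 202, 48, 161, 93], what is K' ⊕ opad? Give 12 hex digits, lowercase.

c75c5c5c5c5c

Key decimal bytes [130, 204, 240, 225, 86, 46, 202, 48, 161, 93] = 82 cc f0 e1 56 2e ca 30 a1 5d is 10 bytes > B = 6, so hash it first: H(key) = 9b, then zero-pad to 6 bytes: K' = 9b 00 00 00 00 00.
XOR each byte with 0x5c: 9b⊕5c=c7, 00⊕5c=5c, 00⊕5c=5c, 00⊕5c=5c, 00⊕5c=5c, 00⊕5c=5c.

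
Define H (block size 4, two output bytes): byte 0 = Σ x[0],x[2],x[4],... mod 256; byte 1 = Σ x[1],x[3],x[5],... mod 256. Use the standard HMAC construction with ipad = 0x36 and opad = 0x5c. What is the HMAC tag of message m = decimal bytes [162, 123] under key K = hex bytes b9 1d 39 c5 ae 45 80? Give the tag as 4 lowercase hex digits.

c699

Key hex bytes b9 1d 39 c5 ae 45 80 is 7 bytes > B = 4, so hash it first: H(key) = 20 27, then zero-pad to 4 bytes: K' = 20 27 00 00.
K' ⊕ ipad = 16 11 36 36.  K' ⊕ opad = 7c 7b 5c 5c.
Inner input = (K'⊕ipad) ∥ m = 16 11 36 36 ∥ a2 7b.
Inner hash: even-index sum = 238 mod 256 = 238; odd-index sum = 194 mod 256 = 194 → ee c2.
Outer input = (K'⊕opad) ∥ inner = 7c 7b 5c 5c ∥ ee c2.
Outer hash (tag): even-index sum = 454 mod 256 = 198; odd-index sum = 409 mod 256 = 153 → c6 99.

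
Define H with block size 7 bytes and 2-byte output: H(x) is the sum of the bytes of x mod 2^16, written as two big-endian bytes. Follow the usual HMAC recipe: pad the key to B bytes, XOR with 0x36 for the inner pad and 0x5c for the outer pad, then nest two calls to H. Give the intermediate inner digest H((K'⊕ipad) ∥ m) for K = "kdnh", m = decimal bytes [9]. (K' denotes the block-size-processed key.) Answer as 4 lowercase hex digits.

Key "kdnh" = 6b 64 6e 68 is 4 bytes ≤ B = 7; zero-pad to 7 bytes: K' = 6b 64 6e 68 00 00 00.
K' ⊕ ipad = 5d 52 58 5e 36 36 36.
Inner input = 5d 52 58 5e 36 36 36 ∥ 09.
Inner hash: sum = 93+82+88+94+54+54+54+9 = 528 → 02 10.

0210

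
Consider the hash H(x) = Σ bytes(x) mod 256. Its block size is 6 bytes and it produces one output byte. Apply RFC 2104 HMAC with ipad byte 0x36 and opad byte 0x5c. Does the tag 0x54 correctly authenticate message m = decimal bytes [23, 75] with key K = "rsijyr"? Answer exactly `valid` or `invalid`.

valid

Key "rsijyr" = 72 73 69 6a 79 72 is exactly B = 6 bytes: K' = 72 73 69 6a 79 72.
K' ⊕ ipad = 44 45 5f 5c 4f 44; K' ⊕ opad = 2e 2f 35 36 25 2e.
Inner hash: sum = 68+69+95+92+79+68+23+75 = 569; mod 256 = 57 → 39.
Outer hash (recomputed tag): sum = 46+47+53+54+37+46+57 = 340; mod 256 = 84 → 54.
Recomputed tag = 54; claimed = 54 → match.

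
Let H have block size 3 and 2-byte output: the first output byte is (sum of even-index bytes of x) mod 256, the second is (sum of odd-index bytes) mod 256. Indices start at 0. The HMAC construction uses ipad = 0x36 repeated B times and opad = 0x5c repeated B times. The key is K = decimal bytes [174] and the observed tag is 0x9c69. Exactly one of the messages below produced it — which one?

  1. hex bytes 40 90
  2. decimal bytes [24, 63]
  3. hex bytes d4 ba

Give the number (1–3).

Key decimal bytes [174] = ae is 1 byte ≤ B = 3; zero-pad to 3 bytes: K' = ae 00 00.
K' ⊕ ipad = 98 36 36; K' ⊕ opad = f2 5c 5c.
m1: inner = H(98 36 36 40 90) = 5e 76; tag = H(f2 5c 5c 5e 76) = c4ba
m2: inner = H(98 36 36 18 3f) = 0d 4e; tag = H(f2 5c 5c 0d 4e) = 9c69 ← matches
m3: inner = H(98 36 36 d4 ba) = 88 0a; tag = H(f2 5c 5c 88 0a) = 58e4

2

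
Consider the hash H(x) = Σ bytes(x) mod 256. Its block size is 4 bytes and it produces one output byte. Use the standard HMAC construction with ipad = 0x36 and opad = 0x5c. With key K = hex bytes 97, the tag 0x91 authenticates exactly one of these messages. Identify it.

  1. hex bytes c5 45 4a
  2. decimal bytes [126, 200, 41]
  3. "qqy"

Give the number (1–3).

Key hex bytes 97 is 1 byte ≤ B = 4; zero-pad to 4 bytes: K' = 97 00 00 00.
K' ⊕ ipad = a1 36 36 36; K' ⊕ opad = cb 5c 5c 5c.
m1: inner = H(a1 36 36 36 c5 45 4a) = 97; tag = H(cb 5c 5c 5c 97) = 76
m2: inner = H(a1 36 36 36 7e c8 29) = b2; tag = H(cb 5c 5c 5c b2) = 91 ← matches
m3: inner = H(a1 36 36 36 71 71 79) = 9e; tag = H(cb 5c 5c 5c 9e) = 7d

2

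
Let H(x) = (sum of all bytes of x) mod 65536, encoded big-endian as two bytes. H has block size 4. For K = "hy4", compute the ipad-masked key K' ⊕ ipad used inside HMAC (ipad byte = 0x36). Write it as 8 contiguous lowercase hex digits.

5e4f0236

Key "hy4" = 68 79 34 is 3 bytes ≤ B = 4; zero-pad to 4 bytes: K' = 68 79 34 00.
XOR each byte with 0x36: 68⊕36=5e, 79⊕36=4f, 34⊕36=02, 00⊕36=36.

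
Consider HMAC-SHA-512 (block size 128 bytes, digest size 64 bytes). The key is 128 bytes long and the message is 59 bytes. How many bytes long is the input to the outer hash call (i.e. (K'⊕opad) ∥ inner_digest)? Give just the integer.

192

Key is 128 ≤ 128 bytes, zero-padded: |K'| = 128.
Outer input = (K'⊕opad) ∥ H(inner) → 128 + 64 = 192 bytes.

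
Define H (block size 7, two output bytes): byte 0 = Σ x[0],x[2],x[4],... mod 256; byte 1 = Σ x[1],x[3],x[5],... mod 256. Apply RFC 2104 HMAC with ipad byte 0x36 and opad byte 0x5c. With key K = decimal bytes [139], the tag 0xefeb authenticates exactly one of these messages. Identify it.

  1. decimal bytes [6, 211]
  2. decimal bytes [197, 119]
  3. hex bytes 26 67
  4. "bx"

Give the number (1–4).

4

Key decimal bytes [139] = 8b is 1 byte ≤ B = 7; zero-pad to 7 bytes: K' = 8b 00 00 00 00 00 00.
K' ⊕ ipad = bd 36 36 36 36 36 36; K' ⊕ opad = d7 5c 5c 5c 5c 5c 5c.
m1: inner = H(bd 36 36 36 36 36 36 06 d3) = 32 a8; tag = H(d7 5c 5c 5c 5c 5c 5c 32 a8) = 9346
m2: inner = H(bd 36 36 36 36 36 36 c5 77) = d6 67; tag = H(d7 5c 5c 5c 5c 5c 5c d6 67) = 52ea
m3: inner = H(bd 36 36 36 36 36 36 26 67) = c6 c8; tag = H(d7 5c 5c 5c 5c 5c 5c c6 c8) = b3da
m4: inner = H(bd 36 36 36 36 36 36 62 78) = d7 04; tag = H(d7 5c 5c 5c 5c 5c 5c d7 04) = efeb ← matches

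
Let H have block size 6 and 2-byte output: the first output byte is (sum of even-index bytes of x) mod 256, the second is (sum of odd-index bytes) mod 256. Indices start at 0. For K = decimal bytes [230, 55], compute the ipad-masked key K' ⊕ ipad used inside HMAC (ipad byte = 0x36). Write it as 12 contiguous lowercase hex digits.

Key decimal bytes [230, 55] = e6 37 is 2 bytes ≤ B = 6; zero-pad to 6 bytes: K' = e6 37 00 00 00 00.
XOR each byte with 0x36: e6⊕36=d0, 37⊕36=01, 00⊕36=36, 00⊕36=36, 00⊕36=36, 00⊕36=36.

d00136363636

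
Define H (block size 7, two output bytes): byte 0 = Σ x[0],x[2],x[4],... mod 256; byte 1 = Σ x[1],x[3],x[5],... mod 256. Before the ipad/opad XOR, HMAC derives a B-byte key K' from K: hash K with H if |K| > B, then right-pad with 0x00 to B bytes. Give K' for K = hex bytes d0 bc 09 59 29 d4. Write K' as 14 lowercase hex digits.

Key hex bytes d0 bc 09 59 29 d4 is 6 bytes ≤ B = 7; zero-pad to 7 bytes: K' = d0 bc 09 59 29 d4 00.

d0bc095929d400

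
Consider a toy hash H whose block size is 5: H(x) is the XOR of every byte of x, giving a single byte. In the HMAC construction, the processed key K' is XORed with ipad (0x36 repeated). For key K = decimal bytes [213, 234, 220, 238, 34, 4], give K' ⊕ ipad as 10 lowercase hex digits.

1d36363636

Key decimal bytes [213, 234, 220, 238, 34, 4] = d5 ea dc ee 22 04 is 6 bytes > B = 5, so hash it first: H(key) = 2b, then zero-pad to 5 bytes: K' = 2b 00 00 00 00.
XOR each byte with 0x36: 2b⊕36=1d, 00⊕36=36, 00⊕36=36, 00⊕36=36, 00⊕36=36.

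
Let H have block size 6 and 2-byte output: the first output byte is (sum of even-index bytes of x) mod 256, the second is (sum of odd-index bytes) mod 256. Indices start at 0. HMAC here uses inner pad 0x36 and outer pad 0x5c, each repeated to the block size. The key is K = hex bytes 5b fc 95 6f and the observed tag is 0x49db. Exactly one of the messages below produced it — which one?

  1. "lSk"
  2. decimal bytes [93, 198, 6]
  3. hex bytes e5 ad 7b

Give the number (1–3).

Key hex bytes 5b fc 95 6f is 4 bytes ≤ B = 6; zero-pad to 6 bytes: K' = 5b fc 95 6f 00 00.
K' ⊕ ipad = 6d ca a3 59 36 36; K' ⊕ opad = 07 a0 c9 33 5c 5c.
m1: inner = H(6d ca a3 59 36 36 6c 53 6b) = 1d ac; tag = H(07 a0 c9 33 5c 5c 1d ac) = 49db ← matches
m2: inner = H(6d ca a3 59 36 36 5d c6 06) = a9 1f; tag = H(07 a0 c9 33 5c 5c a9 1f) = d54e
m3: inner = H(6d ca a3 59 36 36 e5 ad 7b) = a6 06; tag = H(07 a0 c9 33 5c 5c a6 06) = d235

1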